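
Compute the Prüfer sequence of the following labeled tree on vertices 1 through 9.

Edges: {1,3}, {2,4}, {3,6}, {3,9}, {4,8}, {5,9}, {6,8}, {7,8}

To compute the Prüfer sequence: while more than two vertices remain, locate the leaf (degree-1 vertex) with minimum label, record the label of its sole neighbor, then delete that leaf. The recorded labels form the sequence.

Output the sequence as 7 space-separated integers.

Step 1: leaves = {1,2,5,7}. Remove smallest leaf 1, emit neighbor 3.
Step 2: leaves = {2,5,7}. Remove smallest leaf 2, emit neighbor 4.
Step 3: leaves = {4,5,7}. Remove smallest leaf 4, emit neighbor 8.
Step 4: leaves = {5,7}. Remove smallest leaf 5, emit neighbor 9.
Step 5: leaves = {7,9}. Remove smallest leaf 7, emit neighbor 8.
Step 6: leaves = {8,9}. Remove smallest leaf 8, emit neighbor 6.
Step 7: leaves = {6,9}. Remove smallest leaf 6, emit neighbor 3.
Done: 2 vertices remain (3, 9). Sequence = [3 4 8 9 8 6 3]

Answer: 3 4 8 9 8 6 3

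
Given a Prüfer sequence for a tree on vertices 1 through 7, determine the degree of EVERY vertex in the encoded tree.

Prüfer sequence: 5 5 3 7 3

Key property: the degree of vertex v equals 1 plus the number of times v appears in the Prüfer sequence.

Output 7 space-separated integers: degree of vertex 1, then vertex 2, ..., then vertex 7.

p_1 = 5: count[5] becomes 1
p_2 = 5: count[5] becomes 2
p_3 = 3: count[3] becomes 1
p_4 = 7: count[7] becomes 1
p_5 = 3: count[3] becomes 2
Degrees (1 + count): deg[1]=1+0=1, deg[2]=1+0=1, deg[3]=1+2=3, deg[4]=1+0=1, deg[5]=1+2=3, deg[6]=1+0=1, deg[7]=1+1=2

Answer: 1 1 3 1 3 1 2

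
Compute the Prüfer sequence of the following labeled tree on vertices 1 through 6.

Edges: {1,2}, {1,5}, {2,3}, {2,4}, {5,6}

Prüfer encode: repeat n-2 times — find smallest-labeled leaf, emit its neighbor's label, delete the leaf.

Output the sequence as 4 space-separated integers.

Step 1: leaves = {3,4,6}. Remove smallest leaf 3, emit neighbor 2.
Step 2: leaves = {4,6}. Remove smallest leaf 4, emit neighbor 2.
Step 3: leaves = {2,6}. Remove smallest leaf 2, emit neighbor 1.
Step 4: leaves = {1,6}. Remove smallest leaf 1, emit neighbor 5.
Done: 2 vertices remain (5, 6). Sequence = [2 2 1 5]

Answer: 2 2 1 5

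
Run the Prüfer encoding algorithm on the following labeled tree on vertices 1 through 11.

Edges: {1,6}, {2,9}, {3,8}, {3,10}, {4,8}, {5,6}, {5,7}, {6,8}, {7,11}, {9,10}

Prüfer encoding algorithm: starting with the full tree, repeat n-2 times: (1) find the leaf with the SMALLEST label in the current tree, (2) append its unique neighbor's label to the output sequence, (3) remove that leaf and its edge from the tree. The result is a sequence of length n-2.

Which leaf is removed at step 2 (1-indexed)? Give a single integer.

Answer: 2

Derivation:
Step 1: current leaves = {1,2,4,11}. Remove leaf 1 (neighbor: 6).
Step 2: current leaves = {2,4,11}. Remove leaf 2 (neighbor: 9).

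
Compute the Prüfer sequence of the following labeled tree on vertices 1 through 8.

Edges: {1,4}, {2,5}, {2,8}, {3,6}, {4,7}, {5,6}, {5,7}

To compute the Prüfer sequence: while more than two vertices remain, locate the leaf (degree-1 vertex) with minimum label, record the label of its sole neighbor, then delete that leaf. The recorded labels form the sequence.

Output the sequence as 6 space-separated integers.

Step 1: leaves = {1,3,8}. Remove smallest leaf 1, emit neighbor 4.
Step 2: leaves = {3,4,8}. Remove smallest leaf 3, emit neighbor 6.
Step 3: leaves = {4,6,8}. Remove smallest leaf 4, emit neighbor 7.
Step 4: leaves = {6,7,8}. Remove smallest leaf 6, emit neighbor 5.
Step 5: leaves = {7,8}. Remove smallest leaf 7, emit neighbor 5.
Step 6: leaves = {5,8}. Remove smallest leaf 5, emit neighbor 2.
Done: 2 vertices remain (2, 8). Sequence = [4 6 7 5 5 2]

Answer: 4 6 7 5 5 2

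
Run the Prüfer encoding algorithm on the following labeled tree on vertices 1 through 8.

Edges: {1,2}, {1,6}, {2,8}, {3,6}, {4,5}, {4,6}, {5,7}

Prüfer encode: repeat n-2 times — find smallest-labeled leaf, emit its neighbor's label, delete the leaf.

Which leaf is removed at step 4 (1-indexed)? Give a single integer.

Step 1: current leaves = {3,7,8}. Remove leaf 3 (neighbor: 6).
Step 2: current leaves = {7,8}. Remove leaf 7 (neighbor: 5).
Step 3: current leaves = {5,8}. Remove leaf 5 (neighbor: 4).
Step 4: current leaves = {4,8}. Remove leaf 4 (neighbor: 6).

Answer: 4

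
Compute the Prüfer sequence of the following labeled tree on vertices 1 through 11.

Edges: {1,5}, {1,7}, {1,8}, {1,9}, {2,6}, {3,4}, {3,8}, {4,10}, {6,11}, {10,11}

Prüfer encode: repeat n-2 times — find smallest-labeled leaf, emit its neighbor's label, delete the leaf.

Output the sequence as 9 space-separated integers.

Step 1: leaves = {2,5,7,9}. Remove smallest leaf 2, emit neighbor 6.
Step 2: leaves = {5,6,7,9}. Remove smallest leaf 5, emit neighbor 1.
Step 3: leaves = {6,7,9}. Remove smallest leaf 6, emit neighbor 11.
Step 4: leaves = {7,9,11}. Remove smallest leaf 7, emit neighbor 1.
Step 5: leaves = {9,11}. Remove smallest leaf 9, emit neighbor 1.
Step 6: leaves = {1,11}. Remove smallest leaf 1, emit neighbor 8.
Step 7: leaves = {8,11}. Remove smallest leaf 8, emit neighbor 3.
Step 8: leaves = {3,11}. Remove smallest leaf 3, emit neighbor 4.
Step 9: leaves = {4,11}. Remove smallest leaf 4, emit neighbor 10.
Done: 2 vertices remain (10, 11). Sequence = [6 1 11 1 1 8 3 4 10]

Answer: 6 1 11 1 1 8 3 4 10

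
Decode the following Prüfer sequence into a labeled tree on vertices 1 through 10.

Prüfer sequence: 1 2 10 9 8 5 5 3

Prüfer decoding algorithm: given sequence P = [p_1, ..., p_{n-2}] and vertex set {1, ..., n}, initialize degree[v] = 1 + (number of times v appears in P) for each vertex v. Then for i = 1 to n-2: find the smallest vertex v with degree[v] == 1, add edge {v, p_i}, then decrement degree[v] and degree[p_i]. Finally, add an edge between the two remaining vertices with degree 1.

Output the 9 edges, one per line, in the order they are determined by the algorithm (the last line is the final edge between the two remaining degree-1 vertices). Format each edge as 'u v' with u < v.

Answer: 1 4
1 2
2 10
6 9
7 8
5 8
5 9
3 5
3 10

Derivation:
Initial degrees: {1:2, 2:2, 3:2, 4:1, 5:3, 6:1, 7:1, 8:2, 9:2, 10:2}
Step 1: smallest deg-1 vertex = 4, p_1 = 1. Add edge {1,4}. Now deg[4]=0, deg[1]=1.
Step 2: smallest deg-1 vertex = 1, p_2 = 2. Add edge {1,2}. Now deg[1]=0, deg[2]=1.
Step 3: smallest deg-1 vertex = 2, p_3 = 10. Add edge {2,10}. Now deg[2]=0, deg[10]=1.
Step 4: smallest deg-1 vertex = 6, p_4 = 9. Add edge {6,9}. Now deg[6]=0, deg[9]=1.
Step 5: smallest deg-1 vertex = 7, p_5 = 8. Add edge {7,8}. Now deg[7]=0, deg[8]=1.
Step 6: smallest deg-1 vertex = 8, p_6 = 5. Add edge {5,8}. Now deg[8]=0, deg[5]=2.
Step 7: smallest deg-1 vertex = 9, p_7 = 5. Add edge {5,9}. Now deg[9]=0, deg[5]=1.
Step 8: smallest deg-1 vertex = 5, p_8 = 3. Add edge {3,5}. Now deg[5]=0, deg[3]=1.
Final: two remaining deg-1 vertices are 3, 10. Add edge {3,10}.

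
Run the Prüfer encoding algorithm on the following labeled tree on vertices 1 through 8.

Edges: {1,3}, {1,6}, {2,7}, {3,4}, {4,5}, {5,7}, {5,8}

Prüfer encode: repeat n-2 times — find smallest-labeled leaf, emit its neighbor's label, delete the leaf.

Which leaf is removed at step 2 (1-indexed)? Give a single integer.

Step 1: current leaves = {2,6,8}. Remove leaf 2 (neighbor: 7).
Step 2: current leaves = {6,7,8}. Remove leaf 6 (neighbor: 1).

Answer: 6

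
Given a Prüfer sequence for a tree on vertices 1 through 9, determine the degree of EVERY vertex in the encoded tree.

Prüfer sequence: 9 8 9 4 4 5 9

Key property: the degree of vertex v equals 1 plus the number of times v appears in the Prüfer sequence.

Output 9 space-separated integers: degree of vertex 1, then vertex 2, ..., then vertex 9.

Answer: 1 1 1 3 2 1 1 2 4

Derivation:
p_1 = 9: count[9] becomes 1
p_2 = 8: count[8] becomes 1
p_3 = 9: count[9] becomes 2
p_4 = 4: count[4] becomes 1
p_5 = 4: count[4] becomes 2
p_6 = 5: count[5] becomes 1
p_7 = 9: count[9] becomes 3
Degrees (1 + count): deg[1]=1+0=1, deg[2]=1+0=1, deg[3]=1+0=1, deg[4]=1+2=3, deg[5]=1+1=2, deg[6]=1+0=1, deg[7]=1+0=1, deg[8]=1+1=2, deg[9]=1+3=4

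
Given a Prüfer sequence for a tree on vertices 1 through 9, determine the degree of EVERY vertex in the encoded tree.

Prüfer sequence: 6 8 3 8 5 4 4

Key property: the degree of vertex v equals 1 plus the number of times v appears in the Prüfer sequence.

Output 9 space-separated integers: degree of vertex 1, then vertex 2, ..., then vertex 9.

Answer: 1 1 2 3 2 2 1 3 1

Derivation:
p_1 = 6: count[6] becomes 1
p_2 = 8: count[8] becomes 1
p_3 = 3: count[3] becomes 1
p_4 = 8: count[8] becomes 2
p_5 = 5: count[5] becomes 1
p_6 = 4: count[4] becomes 1
p_7 = 4: count[4] becomes 2
Degrees (1 + count): deg[1]=1+0=1, deg[2]=1+0=1, deg[3]=1+1=2, deg[4]=1+2=3, deg[5]=1+1=2, deg[6]=1+1=2, deg[7]=1+0=1, deg[8]=1+2=3, deg[9]=1+0=1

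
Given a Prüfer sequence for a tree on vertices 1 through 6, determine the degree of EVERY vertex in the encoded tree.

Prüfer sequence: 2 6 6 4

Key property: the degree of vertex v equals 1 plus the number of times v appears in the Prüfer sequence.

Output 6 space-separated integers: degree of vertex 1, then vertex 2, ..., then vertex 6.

Answer: 1 2 1 2 1 3

Derivation:
p_1 = 2: count[2] becomes 1
p_2 = 6: count[6] becomes 1
p_3 = 6: count[6] becomes 2
p_4 = 4: count[4] becomes 1
Degrees (1 + count): deg[1]=1+0=1, deg[2]=1+1=2, deg[3]=1+0=1, deg[4]=1+1=2, deg[5]=1+0=1, deg[6]=1+2=3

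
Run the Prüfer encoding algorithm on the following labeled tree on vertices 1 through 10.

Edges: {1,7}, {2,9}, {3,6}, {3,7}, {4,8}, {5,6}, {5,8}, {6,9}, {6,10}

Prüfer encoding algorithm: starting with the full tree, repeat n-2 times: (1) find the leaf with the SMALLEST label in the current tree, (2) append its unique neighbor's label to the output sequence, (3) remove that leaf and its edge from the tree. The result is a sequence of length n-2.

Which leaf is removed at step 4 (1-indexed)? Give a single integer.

Answer: 7

Derivation:
Step 1: current leaves = {1,2,4,10}. Remove leaf 1 (neighbor: 7).
Step 2: current leaves = {2,4,7,10}. Remove leaf 2 (neighbor: 9).
Step 3: current leaves = {4,7,9,10}. Remove leaf 4 (neighbor: 8).
Step 4: current leaves = {7,8,9,10}. Remove leaf 7 (neighbor: 3).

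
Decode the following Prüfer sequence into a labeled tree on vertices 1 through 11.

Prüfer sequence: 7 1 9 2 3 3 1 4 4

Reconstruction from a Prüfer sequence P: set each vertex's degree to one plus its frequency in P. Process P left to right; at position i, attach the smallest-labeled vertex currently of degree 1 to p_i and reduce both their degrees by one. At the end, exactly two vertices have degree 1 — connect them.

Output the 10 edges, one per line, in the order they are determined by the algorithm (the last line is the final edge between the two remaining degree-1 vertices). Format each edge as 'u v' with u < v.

Initial degrees: {1:3, 2:2, 3:3, 4:3, 5:1, 6:1, 7:2, 8:1, 9:2, 10:1, 11:1}
Step 1: smallest deg-1 vertex = 5, p_1 = 7. Add edge {5,7}. Now deg[5]=0, deg[7]=1.
Step 2: smallest deg-1 vertex = 6, p_2 = 1. Add edge {1,6}. Now deg[6]=0, deg[1]=2.
Step 3: smallest deg-1 vertex = 7, p_3 = 9. Add edge {7,9}. Now deg[7]=0, deg[9]=1.
Step 4: smallest deg-1 vertex = 8, p_4 = 2. Add edge {2,8}. Now deg[8]=0, deg[2]=1.
Step 5: smallest deg-1 vertex = 2, p_5 = 3. Add edge {2,3}. Now deg[2]=0, deg[3]=2.
Step 6: smallest deg-1 vertex = 9, p_6 = 3. Add edge {3,9}. Now deg[9]=0, deg[3]=1.
Step 7: smallest deg-1 vertex = 3, p_7 = 1. Add edge {1,3}. Now deg[3]=0, deg[1]=1.
Step 8: smallest deg-1 vertex = 1, p_8 = 4. Add edge {1,4}. Now deg[1]=0, deg[4]=2.
Step 9: smallest deg-1 vertex = 10, p_9 = 4. Add edge {4,10}. Now deg[10]=0, deg[4]=1.
Final: two remaining deg-1 vertices are 4, 11. Add edge {4,11}.

Answer: 5 7
1 6
7 9
2 8
2 3
3 9
1 3
1 4
4 10
4 11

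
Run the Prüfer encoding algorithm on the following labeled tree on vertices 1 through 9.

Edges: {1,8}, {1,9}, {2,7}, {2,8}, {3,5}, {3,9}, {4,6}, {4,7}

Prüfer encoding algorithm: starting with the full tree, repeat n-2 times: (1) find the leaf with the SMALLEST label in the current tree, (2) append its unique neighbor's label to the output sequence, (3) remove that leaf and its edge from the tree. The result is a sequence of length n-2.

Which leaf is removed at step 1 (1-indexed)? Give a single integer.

Answer: 5

Derivation:
Step 1: current leaves = {5,6}. Remove leaf 5 (neighbor: 3).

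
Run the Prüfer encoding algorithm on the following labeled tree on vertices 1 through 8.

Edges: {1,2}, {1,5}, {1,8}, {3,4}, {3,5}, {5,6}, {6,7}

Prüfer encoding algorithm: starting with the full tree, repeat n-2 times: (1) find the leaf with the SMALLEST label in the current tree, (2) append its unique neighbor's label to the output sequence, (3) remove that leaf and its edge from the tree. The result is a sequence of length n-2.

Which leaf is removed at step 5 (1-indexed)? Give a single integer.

Step 1: current leaves = {2,4,7,8}. Remove leaf 2 (neighbor: 1).
Step 2: current leaves = {4,7,8}. Remove leaf 4 (neighbor: 3).
Step 3: current leaves = {3,7,8}. Remove leaf 3 (neighbor: 5).
Step 4: current leaves = {7,8}. Remove leaf 7 (neighbor: 6).
Step 5: current leaves = {6,8}. Remove leaf 6 (neighbor: 5).

Answer: 6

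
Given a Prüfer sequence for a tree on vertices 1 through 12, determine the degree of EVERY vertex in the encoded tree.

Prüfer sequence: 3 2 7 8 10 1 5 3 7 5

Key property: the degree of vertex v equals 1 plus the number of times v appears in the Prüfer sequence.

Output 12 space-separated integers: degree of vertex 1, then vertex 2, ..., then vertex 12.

p_1 = 3: count[3] becomes 1
p_2 = 2: count[2] becomes 1
p_3 = 7: count[7] becomes 1
p_4 = 8: count[8] becomes 1
p_5 = 10: count[10] becomes 1
p_6 = 1: count[1] becomes 1
p_7 = 5: count[5] becomes 1
p_8 = 3: count[3] becomes 2
p_9 = 7: count[7] becomes 2
p_10 = 5: count[5] becomes 2
Degrees (1 + count): deg[1]=1+1=2, deg[2]=1+1=2, deg[3]=1+2=3, deg[4]=1+0=1, deg[5]=1+2=3, deg[6]=1+0=1, deg[7]=1+2=3, deg[8]=1+1=2, deg[9]=1+0=1, deg[10]=1+1=2, deg[11]=1+0=1, deg[12]=1+0=1

Answer: 2 2 3 1 3 1 3 2 1 2 1 1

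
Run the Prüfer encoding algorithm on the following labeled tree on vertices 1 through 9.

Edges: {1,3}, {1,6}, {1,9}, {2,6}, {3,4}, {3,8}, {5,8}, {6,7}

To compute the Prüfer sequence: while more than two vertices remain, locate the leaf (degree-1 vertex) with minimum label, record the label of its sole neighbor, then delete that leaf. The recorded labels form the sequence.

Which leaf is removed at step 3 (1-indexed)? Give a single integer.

Answer: 5

Derivation:
Step 1: current leaves = {2,4,5,7,9}. Remove leaf 2 (neighbor: 6).
Step 2: current leaves = {4,5,7,9}. Remove leaf 4 (neighbor: 3).
Step 3: current leaves = {5,7,9}. Remove leaf 5 (neighbor: 8).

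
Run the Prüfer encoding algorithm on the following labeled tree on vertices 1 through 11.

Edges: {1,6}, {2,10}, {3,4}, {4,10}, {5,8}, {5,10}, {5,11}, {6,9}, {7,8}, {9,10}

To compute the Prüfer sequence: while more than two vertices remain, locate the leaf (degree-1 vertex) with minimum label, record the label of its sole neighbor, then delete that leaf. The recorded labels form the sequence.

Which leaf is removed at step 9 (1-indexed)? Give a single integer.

Step 1: current leaves = {1,2,3,7,11}. Remove leaf 1 (neighbor: 6).
Step 2: current leaves = {2,3,6,7,11}. Remove leaf 2 (neighbor: 10).
Step 3: current leaves = {3,6,7,11}. Remove leaf 3 (neighbor: 4).
Step 4: current leaves = {4,6,7,11}. Remove leaf 4 (neighbor: 10).
Step 5: current leaves = {6,7,11}. Remove leaf 6 (neighbor: 9).
Step 6: current leaves = {7,9,11}. Remove leaf 7 (neighbor: 8).
Step 7: current leaves = {8,9,11}. Remove leaf 8 (neighbor: 5).
Step 8: current leaves = {9,11}. Remove leaf 9 (neighbor: 10).
Step 9: current leaves = {10,11}. Remove leaf 10 (neighbor: 5).

Answer: 10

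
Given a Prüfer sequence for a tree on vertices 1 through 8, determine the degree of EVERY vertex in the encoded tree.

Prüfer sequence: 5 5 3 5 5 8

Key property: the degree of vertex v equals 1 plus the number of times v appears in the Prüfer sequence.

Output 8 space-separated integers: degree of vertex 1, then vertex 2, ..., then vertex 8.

p_1 = 5: count[5] becomes 1
p_2 = 5: count[5] becomes 2
p_3 = 3: count[3] becomes 1
p_4 = 5: count[5] becomes 3
p_5 = 5: count[5] becomes 4
p_6 = 8: count[8] becomes 1
Degrees (1 + count): deg[1]=1+0=1, deg[2]=1+0=1, deg[3]=1+1=2, deg[4]=1+0=1, deg[5]=1+4=5, deg[6]=1+0=1, deg[7]=1+0=1, deg[8]=1+1=2

Answer: 1 1 2 1 5 1 1 2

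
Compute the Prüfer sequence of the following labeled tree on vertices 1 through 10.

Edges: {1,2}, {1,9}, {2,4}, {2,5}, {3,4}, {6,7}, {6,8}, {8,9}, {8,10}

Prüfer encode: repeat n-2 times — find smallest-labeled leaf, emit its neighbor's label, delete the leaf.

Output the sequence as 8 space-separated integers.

Answer: 4 2 2 1 9 6 8 8

Derivation:
Step 1: leaves = {3,5,7,10}. Remove smallest leaf 3, emit neighbor 4.
Step 2: leaves = {4,5,7,10}. Remove smallest leaf 4, emit neighbor 2.
Step 3: leaves = {5,7,10}. Remove smallest leaf 5, emit neighbor 2.
Step 4: leaves = {2,7,10}. Remove smallest leaf 2, emit neighbor 1.
Step 5: leaves = {1,7,10}. Remove smallest leaf 1, emit neighbor 9.
Step 6: leaves = {7,9,10}. Remove smallest leaf 7, emit neighbor 6.
Step 7: leaves = {6,9,10}. Remove smallest leaf 6, emit neighbor 8.
Step 8: leaves = {9,10}. Remove smallest leaf 9, emit neighbor 8.
Done: 2 vertices remain (8, 10). Sequence = [4 2 2 1 9 6 8 8]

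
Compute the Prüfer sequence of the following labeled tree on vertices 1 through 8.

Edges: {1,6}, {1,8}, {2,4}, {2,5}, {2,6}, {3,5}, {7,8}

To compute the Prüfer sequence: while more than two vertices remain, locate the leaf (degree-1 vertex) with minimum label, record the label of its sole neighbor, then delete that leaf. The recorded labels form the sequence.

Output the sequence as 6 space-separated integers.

Answer: 5 2 2 6 1 8

Derivation:
Step 1: leaves = {3,4,7}. Remove smallest leaf 3, emit neighbor 5.
Step 2: leaves = {4,5,7}. Remove smallest leaf 4, emit neighbor 2.
Step 3: leaves = {5,7}. Remove smallest leaf 5, emit neighbor 2.
Step 4: leaves = {2,7}. Remove smallest leaf 2, emit neighbor 6.
Step 5: leaves = {6,7}. Remove smallest leaf 6, emit neighbor 1.
Step 6: leaves = {1,7}. Remove smallest leaf 1, emit neighbor 8.
Done: 2 vertices remain (7, 8). Sequence = [5 2 2 6 1 8]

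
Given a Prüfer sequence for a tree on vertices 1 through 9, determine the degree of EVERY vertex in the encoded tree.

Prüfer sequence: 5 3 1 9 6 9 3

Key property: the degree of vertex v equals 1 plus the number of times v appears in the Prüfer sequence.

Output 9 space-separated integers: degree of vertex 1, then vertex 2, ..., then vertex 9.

p_1 = 5: count[5] becomes 1
p_2 = 3: count[3] becomes 1
p_3 = 1: count[1] becomes 1
p_4 = 9: count[9] becomes 1
p_5 = 6: count[6] becomes 1
p_6 = 9: count[9] becomes 2
p_7 = 3: count[3] becomes 2
Degrees (1 + count): deg[1]=1+1=2, deg[2]=1+0=1, deg[3]=1+2=3, deg[4]=1+0=1, deg[5]=1+1=2, deg[6]=1+1=2, deg[7]=1+0=1, deg[8]=1+0=1, deg[9]=1+2=3

Answer: 2 1 3 1 2 2 1 1 3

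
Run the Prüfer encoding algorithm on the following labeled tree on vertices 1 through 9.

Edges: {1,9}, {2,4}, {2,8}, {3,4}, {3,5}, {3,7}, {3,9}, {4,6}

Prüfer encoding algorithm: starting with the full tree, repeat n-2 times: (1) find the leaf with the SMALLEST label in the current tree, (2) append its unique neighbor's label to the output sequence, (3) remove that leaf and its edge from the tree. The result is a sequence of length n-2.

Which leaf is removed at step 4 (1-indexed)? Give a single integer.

Step 1: current leaves = {1,5,6,7,8}. Remove leaf 1 (neighbor: 9).
Step 2: current leaves = {5,6,7,8,9}. Remove leaf 5 (neighbor: 3).
Step 3: current leaves = {6,7,8,9}. Remove leaf 6 (neighbor: 4).
Step 4: current leaves = {7,8,9}. Remove leaf 7 (neighbor: 3).

Answer: 7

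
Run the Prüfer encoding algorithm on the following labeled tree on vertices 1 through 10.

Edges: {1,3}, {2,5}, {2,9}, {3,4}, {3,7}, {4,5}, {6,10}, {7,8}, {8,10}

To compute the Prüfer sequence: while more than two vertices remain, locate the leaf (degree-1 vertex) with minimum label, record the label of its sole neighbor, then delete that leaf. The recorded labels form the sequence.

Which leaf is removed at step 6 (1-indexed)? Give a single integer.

Step 1: current leaves = {1,6,9}. Remove leaf 1 (neighbor: 3).
Step 2: current leaves = {6,9}. Remove leaf 6 (neighbor: 10).
Step 3: current leaves = {9,10}. Remove leaf 9 (neighbor: 2).
Step 4: current leaves = {2,10}. Remove leaf 2 (neighbor: 5).
Step 5: current leaves = {5,10}. Remove leaf 5 (neighbor: 4).
Step 6: current leaves = {4,10}. Remove leaf 4 (neighbor: 3).

Answer: 4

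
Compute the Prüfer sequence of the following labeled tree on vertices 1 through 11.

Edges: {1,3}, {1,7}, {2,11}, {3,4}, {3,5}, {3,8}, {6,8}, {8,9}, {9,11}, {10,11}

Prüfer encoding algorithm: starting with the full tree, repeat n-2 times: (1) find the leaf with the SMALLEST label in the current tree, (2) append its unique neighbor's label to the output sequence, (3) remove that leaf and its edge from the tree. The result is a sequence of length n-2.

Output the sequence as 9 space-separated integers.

Answer: 11 3 3 8 1 3 8 9 11

Derivation:
Step 1: leaves = {2,4,5,6,7,10}. Remove smallest leaf 2, emit neighbor 11.
Step 2: leaves = {4,5,6,7,10}. Remove smallest leaf 4, emit neighbor 3.
Step 3: leaves = {5,6,7,10}. Remove smallest leaf 5, emit neighbor 3.
Step 4: leaves = {6,7,10}. Remove smallest leaf 6, emit neighbor 8.
Step 5: leaves = {7,10}. Remove smallest leaf 7, emit neighbor 1.
Step 6: leaves = {1,10}. Remove smallest leaf 1, emit neighbor 3.
Step 7: leaves = {3,10}. Remove smallest leaf 3, emit neighbor 8.
Step 8: leaves = {8,10}. Remove smallest leaf 8, emit neighbor 9.
Step 9: leaves = {9,10}. Remove smallest leaf 9, emit neighbor 11.
Done: 2 vertices remain (10, 11). Sequence = [11 3 3 8 1 3 8 9 11]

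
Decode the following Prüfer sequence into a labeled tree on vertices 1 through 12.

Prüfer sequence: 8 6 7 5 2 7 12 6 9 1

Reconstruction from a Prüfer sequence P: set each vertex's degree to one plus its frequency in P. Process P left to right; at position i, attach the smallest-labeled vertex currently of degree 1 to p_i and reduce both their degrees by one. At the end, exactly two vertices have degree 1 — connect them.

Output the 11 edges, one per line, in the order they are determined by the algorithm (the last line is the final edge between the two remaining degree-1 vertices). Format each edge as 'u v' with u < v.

Answer: 3 8
4 6
7 8
5 10
2 5
2 7
7 12
6 11
6 9
1 9
1 12

Derivation:
Initial degrees: {1:2, 2:2, 3:1, 4:1, 5:2, 6:3, 7:3, 8:2, 9:2, 10:1, 11:1, 12:2}
Step 1: smallest deg-1 vertex = 3, p_1 = 8. Add edge {3,8}. Now deg[3]=0, deg[8]=1.
Step 2: smallest deg-1 vertex = 4, p_2 = 6. Add edge {4,6}. Now deg[4]=0, deg[6]=2.
Step 3: smallest deg-1 vertex = 8, p_3 = 7. Add edge {7,8}. Now deg[8]=0, deg[7]=2.
Step 4: smallest deg-1 vertex = 10, p_4 = 5. Add edge {5,10}. Now deg[10]=0, deg[5]=1.
Step 5: smallest deg-1 vertex = 5, p_5 = 2. Add edge {2,5}. Now deg[5]=0, deg[2]=1.
Step 6: smallest deg-1 vertex = 2, p_6 = 7. Add edge {2,7}. Now deg[2]=0, deg[7]=1.
Step 7: smallest deg-1 vertex = 7, p_7 = 12. Add edge {7,12}. Now deg[7]=0, deg[12]=1.
Step 8: smallest deg-1 vertex = 11, p_8 = 6. Add edge {6,11}. Now deg[11]=0, deg[6]=1.
Step 9: smallest deg-1 vertex = 6, p_9 = 9. Add edge {6,9}. Now deg[6]=0, deg[9]=1.
Step 10: smallest deg-1 vertex = 9, p_10 = 1. Add edge {1,9}. Now deg[9]=0, deg[1]=1.
Final: two remaining deg-1 vertices are 1, 12. Add edge {1,12}.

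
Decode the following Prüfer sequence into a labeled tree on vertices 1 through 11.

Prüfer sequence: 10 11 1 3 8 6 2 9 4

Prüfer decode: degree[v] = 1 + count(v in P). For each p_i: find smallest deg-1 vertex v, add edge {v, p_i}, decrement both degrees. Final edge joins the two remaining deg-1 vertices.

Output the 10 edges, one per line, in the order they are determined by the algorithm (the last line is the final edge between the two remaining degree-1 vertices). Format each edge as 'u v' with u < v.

Initial degrees: {1:2, 2:2, 3:2, 4:2, 5:1, 6:2, 7:1, 8:2, 9:2, 10:2, 11:2}
Step 1: smallest deg-1 vertex = 5, p_1 = 10. Add edge {5,10}. Now deg[5]=0, deg[10]=1.
Step 2: smallest deg-1 vertex = 7, p_2 = 11. Add edge {7,11}. Now deg[7]=0, deg[11]=1.
Step 3: smallest deg-1 vertex = 10, p_3 = 1. Add edge {1,10}. Now deg[10]=0, deg[1]=1.
Step 4: smallest deg-1 vertex = 1, p_4 = 3. Add edge {1,3}. Now deg[1]=0, deg[3]=1.
Step 5: smallest deg-1 vertex = 3, p_5 = 8. Add edge {3,8}. Now deg[3]=0, deg[8]=1.
Step 6: smallest deg-1 vertex = 8, p_6 = 6. Add edge {6,8}. Now deg[8]=0, deg[6]=1.
Step 7: smallest deg-1 vertex = 6, p_7 = 2. Add edge {2,6}. Now deg[6]=0, deg[2]=1.
Step 8: smallest deg-1 vertex = 2, p_8 = 9. Add edge {2,9}. Now deg[2]=0, deg[9]=1.
Step 9: smallest deg-1 vertex = 9, p_9 = 4. Add edge {4,9}. Now deg[9]=0, deg[4]=1.
Final: two remaining deg-1 vertices are 4, 11. Add edge {4,11}.

Answer: 5 10
7 11
1 10
1 3
3 8
6 8
2 6
2 9
4 9
4 11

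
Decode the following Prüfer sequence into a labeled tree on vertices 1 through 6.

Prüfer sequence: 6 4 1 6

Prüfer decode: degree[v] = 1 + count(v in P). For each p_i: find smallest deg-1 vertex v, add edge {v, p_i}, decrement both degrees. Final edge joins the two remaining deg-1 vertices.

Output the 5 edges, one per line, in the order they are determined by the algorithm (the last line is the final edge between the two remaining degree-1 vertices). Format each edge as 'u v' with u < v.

Answer: 2 6
3 4
1 4
1 6
5 6

Derivation:
Initial degrees: {1:2, 2:1, 3:1, 4:2, 5:1, 6:3}
Step 1: smallest deg-1 vertex = 2, p_1 = 6. Add edge {2,6}. Now deg[2]=0, deg[6]=2.
Step 2: smallest deg-1 vertex = 3, p_2 = 4. Add edge {3,4}. Now deg[3]=0, deg[4]=1.
Step 3: smallest deg-1 vertex = 4, p_3 = 1. Add edge {1,4}. Now deg[4]=0, deg[1]=1.
Step 4: smallest deg-1 vertex = 1, p_4 = 6. Add edge {1,6}. Now deg[1]=0, deg[6]=1.
Final: two remaining deg-1 vertices are 5, 6. Add edge {5,6}.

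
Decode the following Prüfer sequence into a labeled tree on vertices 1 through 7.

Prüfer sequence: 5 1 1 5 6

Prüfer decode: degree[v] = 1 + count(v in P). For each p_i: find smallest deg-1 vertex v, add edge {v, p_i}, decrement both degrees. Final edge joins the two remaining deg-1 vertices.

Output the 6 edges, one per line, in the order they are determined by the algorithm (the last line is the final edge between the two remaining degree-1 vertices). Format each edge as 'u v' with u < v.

Initial degrees: {1:3, 2:1, 3:1, 4:1, 5:3, 6:2, 7:1}
Step 1: smallest deg-1 vertex = 2, p_1 = 5. Add edge {2,5}. Now deg[2]=0, deg[5]=2.
Step 2: smallest deg-1 vertex = 3, p_2 = 1. Add edge {1,3}. Now deg[3]=0, deg[1]=2.
Step 3: smallest deg-1 vertex = 4, p_3 = 1. Add edge {1,4}. Now deg[4]=0, deg[1]=1.
Step 4: smallest deg-1 vertex = 1, p_4 = 5. Add edge {1,5}. Now deg[1]=0, deg[5]=1.
Step 5: smallest deg-1 vertex = 5, p_5 = 6. Add edge {5,6}. Now deg[5]=0, deg[6]=1.
Final: two remaining deg-1 vertices are 6, 7. Add edge {6,7}.

Answer: 2 5
1 3
1 4
1 5
5 6
6 7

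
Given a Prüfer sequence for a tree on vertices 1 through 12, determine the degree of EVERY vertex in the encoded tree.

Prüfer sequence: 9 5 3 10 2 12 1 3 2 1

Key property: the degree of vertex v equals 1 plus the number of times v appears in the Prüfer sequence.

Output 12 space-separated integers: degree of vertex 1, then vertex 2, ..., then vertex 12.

Answer: 3 3 3 1 2 1 1 1 2 2 1 2

Derivation:
p_1 = 9: count[9] becomes 1
p_2 = 5: count[5] becomes 1
p_3 = 3: count[3] becomes 1
p_4 = 10: count[10] becomes 1
p_5 = 2: count[2] becomes 1
p_6 = 12: count[12] becomes 1
p_7 = 1: count[1] becomes 1
p_8 = 3: count[3] becomes 2
p_9 = 2: count[2] becomes 2
p_10 = 1: count[1] becomes 2
Degrees (1 + count): deg[1]=1+2=3, deg[2]=1+2=3, deg[3]=1+2=3, deg[4]=1+0=1, deg[5]=1+1=2, deg[6]=1+0=1, deg[7]=1+0=1, deg[8]=1+0=1, deg[9]=1+1=2, deg[10]=1+1=2, deg[11]=1+0=1, deg[12]=1+1=2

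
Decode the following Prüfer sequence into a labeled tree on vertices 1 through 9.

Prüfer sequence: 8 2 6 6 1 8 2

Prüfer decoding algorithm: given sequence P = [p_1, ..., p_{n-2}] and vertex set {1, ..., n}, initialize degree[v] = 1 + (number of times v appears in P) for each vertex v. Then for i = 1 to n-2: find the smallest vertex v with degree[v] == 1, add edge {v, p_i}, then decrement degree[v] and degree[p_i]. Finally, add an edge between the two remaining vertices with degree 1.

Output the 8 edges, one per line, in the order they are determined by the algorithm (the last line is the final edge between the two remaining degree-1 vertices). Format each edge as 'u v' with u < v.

Initial degrees: {1:2, 2:3, 3:1, 4:1, 5:1, 6:3, 7:1, 8:3, 9:1}
Step 1: smallest deg-1 vertex = 3, p_1 = 8. Add edge {3,8}. Now deg[3]=0, deg[8]=2.
Step 2: smallest deg-1 vertex = 4, p_2 = 2. Add edge {2,4}. Now deg[4]=0, deg[2]=2.
Step 3: smallest deg-1 vertex = 5, p_3 = 6. Add edge {5,6}. Now deg[5]=0, deg[6]=2.
Step 4: smallest deg-1 vertex = 7, p_4 = 6. Add edge {6,7}. Now deg[7]=0, deg[6]=1.
Step 5: smallest deg-1 vertex = 6, p_5 = 1. Add edge {1,6}. Now deg[6]=0, deg[1]=1.
Step 6: smallest deg-1 vertex = 1, p_6 = 8. Add edge {1,8}. Now deg[1]=0, deg[8]=1.
Step 7: smallest deg-1 vertex = 8, p_7 = 2. Add edge {2,8}. Now deg[8]=0, deg[2]=1.
Final: two remaining deg-1 vertices are 2, 9. Add edge {2,9}.

Answer: 3 8
2 4
5 6
6 7
1 6
1 8
2 8
2 9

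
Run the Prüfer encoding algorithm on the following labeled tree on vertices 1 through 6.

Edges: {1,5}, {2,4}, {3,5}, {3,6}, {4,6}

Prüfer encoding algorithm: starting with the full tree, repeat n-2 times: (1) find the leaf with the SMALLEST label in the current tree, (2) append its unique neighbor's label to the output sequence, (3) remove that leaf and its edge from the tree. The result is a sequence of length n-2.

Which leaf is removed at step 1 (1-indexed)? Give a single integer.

Answer: 1

Derivation:
Step 1: current leaves = {1,2}. Remove leaf 1 (neighbor: 5).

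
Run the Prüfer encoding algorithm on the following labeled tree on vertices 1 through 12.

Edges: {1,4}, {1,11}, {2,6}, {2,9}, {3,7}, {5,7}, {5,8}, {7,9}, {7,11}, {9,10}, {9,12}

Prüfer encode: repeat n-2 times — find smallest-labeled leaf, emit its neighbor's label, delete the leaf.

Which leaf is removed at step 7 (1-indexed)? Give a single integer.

Answer: 5

Derivation:
Step 1: current leaves = {3,4,6,8,10,12}. Remove leaf 3 (neighbor: 7).
Step 2: current leaves = {4,6,8,10,12}. Remove leaf 4 (neighbor: 1).
Step 3: current leaves = {1,6,8,10,12}. Remove leaf 1 (neighbor: 11).
Step 4: current leaves = {6,8,10,11,12}. Remove leaf 6 (neighbor: 2).
Step 5: current leaves = {2,8,10,11,12}. Remove leaf 2 (neighbor: 9).
Step 6: current leaves = {8,10,11,12}. Remove leaf 8 (neighbor: 5).
Step 7: current leaves = {5,10,11,12}. Remove leaf 5 (neighbor: 7).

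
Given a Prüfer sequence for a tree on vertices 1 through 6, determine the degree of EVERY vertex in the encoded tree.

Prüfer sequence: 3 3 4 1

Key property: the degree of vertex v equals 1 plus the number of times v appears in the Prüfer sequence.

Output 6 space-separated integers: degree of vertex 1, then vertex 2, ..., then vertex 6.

Answer: 2 1 3 2 1 1

Derivation:
p_1 = 3: count[3] becomes 1
p_2 = 3: count[3] becomes 2
p_3 = 4: count[4] becomes 1
p_4 = 1: count[1] becomes 1
Degrees (1 + count): deg[1]=1+1=2, deg[2]=1+0=1, deg[3]=1+2=3, deg[4]=1+1=2, deg[5]=1+0=1, deg[6]=1+0=1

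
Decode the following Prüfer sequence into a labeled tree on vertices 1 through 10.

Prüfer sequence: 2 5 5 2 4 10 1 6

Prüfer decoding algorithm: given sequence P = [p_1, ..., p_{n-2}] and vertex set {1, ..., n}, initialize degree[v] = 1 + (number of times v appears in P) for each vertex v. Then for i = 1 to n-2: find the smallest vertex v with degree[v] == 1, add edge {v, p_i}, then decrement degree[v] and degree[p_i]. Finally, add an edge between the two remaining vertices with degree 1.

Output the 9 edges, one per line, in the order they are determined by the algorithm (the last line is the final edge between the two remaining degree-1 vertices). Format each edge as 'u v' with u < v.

Initial degrees: {1:2, 2:3, 3:1, 4:2, 5:3, 6:2, 7:1, 8:1, 9:1, 10:2}
Step 1: smallest deg-1 vertex = 3, p_1 = 2. Add edge {2,3}. Now deg[3]=0, deg[2]=2.
Step 2: smallest deg-1 vertex = 7, p_2 = 5. Add edge {5,7}. Now deg[7]=0, deg[5]=2.
Step 3: smallest deg-1 vertex = 8, p_3 = 5. Add edge {5,8}. Now deg[8]=0, deg[5]=1.
Step 4: smallest deg-1 vertex = 5, p_4 = 2. Add edge {2,5}. Now deg[5]=0, deg[2]=1.
Step 5: smallest deg-1 vertex = 2, p_5 = 4. Add edge {2,4}. Now deg[2]=0, deg[4]=1.
Step 6: smallest deg-1 vertex = 4, p_6 = 10. Add edge {4,10}. Now deg[4]=0, deg[10]=1.
Step 7: smallest deg-1 vertex = 9, p_7 = 1. Add edge {1,9}. Now deg[9]=0, deg[1]=1.
Step 8: smallest deg-1 vertex = 1, p_8 = 6. Add edge {1,6}. Now deg[1]=0, deg[6]=1.
Final: two remaining deg-1 vertices are 6, 10. Add edge {6,10}.

Answer: 2 3
5 7
5 8
2 5
2 4
4 10
1 9
1 6
6 10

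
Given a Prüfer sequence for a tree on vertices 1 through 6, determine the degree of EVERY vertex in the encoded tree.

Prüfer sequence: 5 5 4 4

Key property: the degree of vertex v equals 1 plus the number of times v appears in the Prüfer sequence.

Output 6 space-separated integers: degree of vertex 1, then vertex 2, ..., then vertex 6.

Answer: 1 1 1 3 3 1

Derivation:
p_1 = 5: count[5] becomes 1
p_2 = 5: count[5] becomes 2
p_3 = 4: count[4] becomes 1
p_4 = 4: count[4] becomes 2
Degrees (1 + count): deg[1]=1+0=1, deg[2]=1+0=1, deg[3]=1+0=1, deg[4]=1+2=3, deg[5]=1+2=3, deg[6]=1+0=1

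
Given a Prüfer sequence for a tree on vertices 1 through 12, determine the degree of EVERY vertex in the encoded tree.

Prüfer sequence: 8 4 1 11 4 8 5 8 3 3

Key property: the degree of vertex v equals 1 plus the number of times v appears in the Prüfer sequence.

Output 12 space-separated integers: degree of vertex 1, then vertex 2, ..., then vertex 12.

p_1 = 8: count[8] becomes 1
p_2 = 4: count[4] becomes 1
p_3 = 1: count[1] becomes 1
p_4 = 11: count[11] becomes 1
p_5 = 4: count[4] becomes 2
p_6 = 8: count[8] becomes 2
p_7 = 5: count[5] becomes 1
p_8 = 8: count[8] becomes 3
p_9 = 3: count[3] becomes 1
p_10 = 3: count[3] becomes 2
Degrees (1 + count): deg[1]=1+1=2, deg[2]=1+0=1, deg[3]=1+2=3, deg[4]=1+2=3, deg[5]=1+1=2, deg[6]=1+0=1, deg[7]=1+0=1, deg[8]=1+3=4, deg[9]=1+0=1, deg[10]=1+0=1, deg[11]=1+1=2, deg[12]=1+0=1

Answer: 2 1 3 3 2 1 1 4 1 1 2 1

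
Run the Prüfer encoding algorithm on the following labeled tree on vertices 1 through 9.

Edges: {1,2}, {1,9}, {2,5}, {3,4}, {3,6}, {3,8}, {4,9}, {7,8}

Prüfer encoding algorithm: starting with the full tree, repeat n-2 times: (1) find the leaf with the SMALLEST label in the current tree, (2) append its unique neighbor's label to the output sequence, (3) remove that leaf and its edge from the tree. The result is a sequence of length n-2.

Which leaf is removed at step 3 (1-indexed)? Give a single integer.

Answer: 1

Derivation:
Step 1: current leaves = {5,6,7}. Remove leaf 5 (neighbor: 2).
Step 2: current leaves = {2,6,7}. Remove leaf 2 (neighbor: 1).
Step 3: current leaves = {1,6,7}. Remove leaf 1 (neighbor: 9).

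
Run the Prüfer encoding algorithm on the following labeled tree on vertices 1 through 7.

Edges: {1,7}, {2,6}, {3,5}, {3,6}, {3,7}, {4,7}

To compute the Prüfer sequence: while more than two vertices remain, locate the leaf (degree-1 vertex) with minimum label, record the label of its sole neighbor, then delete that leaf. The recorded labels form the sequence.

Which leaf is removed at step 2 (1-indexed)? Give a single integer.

Step 1: current leaves = {1,2,4,5}. Remove leaf 1 (neighbor: 7).
Step 2: current leaves = {2,4,5}. Remove leaf 2 (neighbor: 6).

Answer: 2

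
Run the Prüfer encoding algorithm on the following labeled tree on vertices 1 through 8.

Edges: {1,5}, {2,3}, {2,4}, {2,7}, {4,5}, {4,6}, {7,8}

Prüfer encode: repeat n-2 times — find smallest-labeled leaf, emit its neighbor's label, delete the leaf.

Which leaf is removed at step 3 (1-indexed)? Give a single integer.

Answer: 5

Derivation:
Step 1: current leaves = {1,3,6,8}. Remove leaf 1 (neighbor: 5).
Step 2: current leaves = {3,5,6,8}. Remove leaf 3 (neighbor: 2).
Step 3: current leaves = {5,6,8}. Remove leaf 5 (neighbor: 4).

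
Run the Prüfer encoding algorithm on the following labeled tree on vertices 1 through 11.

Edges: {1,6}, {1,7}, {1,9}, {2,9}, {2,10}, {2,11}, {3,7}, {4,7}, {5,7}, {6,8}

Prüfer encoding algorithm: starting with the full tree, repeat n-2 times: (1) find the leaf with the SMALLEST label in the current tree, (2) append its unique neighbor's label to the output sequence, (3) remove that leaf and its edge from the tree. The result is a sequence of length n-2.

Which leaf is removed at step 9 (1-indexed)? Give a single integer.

Answer: 10

Derivation:
Step 1: current leaves = {3,4,5,8,10,11}. Remove leaf 3 (neighbor: 7).
Step 2: current leaves = {4,5,8,10,11}. Remove leaf 4 (neighbor: 7).
Step 3: current leaves = {5,8,10,11}. Remove leaf 5 (neighbor: 7).
Step 4: current leaves = {7,8,10,11}. Remove leaf 7 (neighbor: 1).
Step 5: current leaves = {8,10,11}. Remove leaf 8 (neighbor: 6).
Step 6: current leaves = {6,10,11}. Remove leaf 6 (neighbor: 1).
Step 7: current leaves = {1,10,11}. Remove leaf 1 (neighbor: 9).
Step 8: current leaves = {9,10,11}. Remove leaf 9 (neighbor: 2).
Step 9: current leaves = {10,11}. Remove leaf 10 (neighbor: 2).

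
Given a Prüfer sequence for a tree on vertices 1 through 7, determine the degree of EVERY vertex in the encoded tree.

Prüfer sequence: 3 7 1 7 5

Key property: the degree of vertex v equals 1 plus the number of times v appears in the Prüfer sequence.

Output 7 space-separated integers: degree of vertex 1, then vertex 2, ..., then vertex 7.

Answer: 2 1 2 1 2 1 3

Derivation:
p_1 = 3: count[3] becomes 1
p_2 = 7: count[7] becomes 1
p_3 = 1: count[1] becomes 1
p_4 = 7: count[7] becomes 2
p_5 = 5: count[5] becomes 1
Degrees (1 + count): deg[1]=1+1=2, deg[2]=1+0=1, deg[3]=1+1=2, deg[4]=1+0=1, deg[5]=1+1=2, deg[6]=1+0=1, deg[7]=1+2=3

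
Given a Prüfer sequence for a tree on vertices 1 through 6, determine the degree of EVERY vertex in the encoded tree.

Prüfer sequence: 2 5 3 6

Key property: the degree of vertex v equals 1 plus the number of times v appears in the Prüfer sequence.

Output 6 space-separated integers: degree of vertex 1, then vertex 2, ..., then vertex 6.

p_1 = 2: count[2] becomes 1
p_2 = 5: count[5] becomes 1
p_3 = 3: count[3] becomes 1
p_4 = 6: count[6] becomes 1
Degrees (1 + count): deg[1]=1+0=1, deg[2]=1+1=2, deg[3]=1+1=2, deg[4]=1+0=1, deg[5]=1+1=2, deg[6]=1+1=2

Answer: 1 2 2 1 2 2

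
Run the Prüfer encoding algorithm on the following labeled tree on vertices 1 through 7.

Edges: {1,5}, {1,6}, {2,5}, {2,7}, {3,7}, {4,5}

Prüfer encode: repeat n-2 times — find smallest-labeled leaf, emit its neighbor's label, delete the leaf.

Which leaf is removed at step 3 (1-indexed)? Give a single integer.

Step 1: current leaves = {3,4,6}. Remove leaf 3 (neighbor: 7).
Step 2: current leaves = {4,6,7}. Remove leaf 4 (neighbor: 5).
Step 3: current leaves = {6,7}. Remove leaf 6 (neighbor: 1).

Answer: 6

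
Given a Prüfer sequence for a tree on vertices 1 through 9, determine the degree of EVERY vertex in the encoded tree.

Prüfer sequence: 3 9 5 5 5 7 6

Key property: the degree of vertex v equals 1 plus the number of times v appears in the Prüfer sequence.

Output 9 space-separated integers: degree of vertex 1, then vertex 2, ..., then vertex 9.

p_1 = 3: count[3] becomes 1
p_2 = 9: count[9] becomes 1
p_3 = 5: count[5] becomes 1
p_4 = 5: count[5] becomes 2
p_5 = 5: count[5] becomes 3
p_6 = 7: count[7] becomes 1
p_7 = 6: count[6] becomes 1
Degrees (1 + count): deg[1]=1+0=1, deg[2]=1+0=1, deg[3]=1+1=2, deg[4]=1+0=1, deg[5]=1+3=4, deg[6]=1+1=2, deg[7]=1+1=2, deg[8]=1+0=1, deg[9]=1+1=2

Answer: 1 1 2 1 4 2 2 1 2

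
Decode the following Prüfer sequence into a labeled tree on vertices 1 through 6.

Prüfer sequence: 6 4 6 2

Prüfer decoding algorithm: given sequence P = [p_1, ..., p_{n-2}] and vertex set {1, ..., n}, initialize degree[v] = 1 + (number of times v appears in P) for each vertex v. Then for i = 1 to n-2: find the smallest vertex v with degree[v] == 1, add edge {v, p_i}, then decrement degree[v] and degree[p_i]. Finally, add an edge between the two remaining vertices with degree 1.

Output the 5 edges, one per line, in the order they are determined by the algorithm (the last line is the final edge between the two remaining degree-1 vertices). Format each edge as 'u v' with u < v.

Initial degrees: {1:1, 2:2, 3:1, 4:2, 5:1, 6:3}
Step 1: smallest deg-1 vertex = 1, p_1 = 6. Add edge {1,6}. Now deg[1]=0, deg[6]=2.
Step 2: smallest deg-1 vertex = 3, p_2 = 4. Add edge {3,4}. Now deg[3]=0, deg[4]=1.
Step 3: smallest deg-1 vertex = 4, p_3 = 6. Add edge {4,6}. Now deg[4]=0, deg[6]=1.
Step 4: smallest deg-1 vertex = 5, p_4 = 2. Add edge {2,5}. Now deg[5]=0, deg[2]=1.
Final: two remaining deg-1 vertices are 2, 6. Add edge {2,6}.

Answer: 1 6
3 4
4 6
2 5
2 6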